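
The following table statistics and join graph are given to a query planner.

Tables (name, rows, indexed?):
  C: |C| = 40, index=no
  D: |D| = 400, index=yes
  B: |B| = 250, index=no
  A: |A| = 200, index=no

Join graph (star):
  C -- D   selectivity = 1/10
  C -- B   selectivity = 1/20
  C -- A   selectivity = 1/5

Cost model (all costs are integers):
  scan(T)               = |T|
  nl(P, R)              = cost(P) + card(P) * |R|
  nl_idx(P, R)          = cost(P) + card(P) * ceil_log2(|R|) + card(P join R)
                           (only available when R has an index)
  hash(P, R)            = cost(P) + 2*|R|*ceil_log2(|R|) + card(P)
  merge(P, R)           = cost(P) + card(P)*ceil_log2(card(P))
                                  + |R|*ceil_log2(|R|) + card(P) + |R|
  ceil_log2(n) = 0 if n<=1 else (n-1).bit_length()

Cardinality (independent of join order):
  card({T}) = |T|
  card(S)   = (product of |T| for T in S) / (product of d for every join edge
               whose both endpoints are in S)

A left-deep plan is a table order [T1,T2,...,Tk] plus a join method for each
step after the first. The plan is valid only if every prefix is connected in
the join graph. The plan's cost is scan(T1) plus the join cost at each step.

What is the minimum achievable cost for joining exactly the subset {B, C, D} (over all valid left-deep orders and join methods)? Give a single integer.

6880

Selinger DP over subsets of {B,C,D}:
  {C}: scan cost=40, card=40
  {D}: scan cost=400, card=400
  {B}: scan cost=250, card=250
  {CD}: card=1600; try (C,hash)→1280, (D,nl_idx)→2000, (D,merge)→4320, (C,merge)→4680, (D,hash)→7280, (D,nl)→16040 …(+1); best=1280 via (C,hash)
  {BC}: card=500; try (C,hash)→980, (B,merge)→2570, (C,merge)→2780, (B,hash)→4080, (B,nl)→10040, (C,nl)→10250; best=980 via (C,hash)
  {BCD}: card=20000; try (B,hash)→6880, (D,hash)→8680, (D,merge)→9980, (B,merge)→22730, (D,nl_idx)→25480, (D,nl)→200980 …(+1); best=6880 via (B,hash)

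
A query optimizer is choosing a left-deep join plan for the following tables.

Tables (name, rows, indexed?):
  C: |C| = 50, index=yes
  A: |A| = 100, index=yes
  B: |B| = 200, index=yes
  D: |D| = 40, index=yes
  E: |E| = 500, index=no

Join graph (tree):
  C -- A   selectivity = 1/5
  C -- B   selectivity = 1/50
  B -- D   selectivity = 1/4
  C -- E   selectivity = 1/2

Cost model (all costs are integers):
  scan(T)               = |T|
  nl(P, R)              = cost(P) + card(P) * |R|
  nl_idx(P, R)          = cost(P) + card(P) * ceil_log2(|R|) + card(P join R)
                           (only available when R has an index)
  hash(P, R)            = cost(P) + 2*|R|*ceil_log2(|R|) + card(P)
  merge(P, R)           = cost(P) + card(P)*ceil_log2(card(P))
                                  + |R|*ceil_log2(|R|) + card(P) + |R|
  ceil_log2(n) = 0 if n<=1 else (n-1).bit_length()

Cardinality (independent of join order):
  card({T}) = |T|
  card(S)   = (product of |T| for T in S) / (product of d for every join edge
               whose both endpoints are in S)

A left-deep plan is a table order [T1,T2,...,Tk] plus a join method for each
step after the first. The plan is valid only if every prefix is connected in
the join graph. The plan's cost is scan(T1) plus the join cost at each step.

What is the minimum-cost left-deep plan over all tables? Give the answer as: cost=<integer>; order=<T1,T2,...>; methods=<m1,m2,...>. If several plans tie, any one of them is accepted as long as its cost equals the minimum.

cost=53730; order=C,B,D,A,E; methods=nl_idx,hash,hash,hash

Selinger DP (subsets sized 1..n):
  {C}: scan cost=50, card=50
  {A}: scan cost=100, card=100
  {B}: scan cost=200, card=200
  {D}: scan cost=40, card=40
  {E}: scan cost=500, card=500
  {AC}: card=1000; try (C,hash)→800, (A,merge)→1200, (C,merge)→1250, (A,nl_idx)→1400, (A,hash)→1500, (C,nl_idx)→1700 …(+2); best=800 via (C,hash)
  {BC}: card=200; try (B,nl_idx)→650, (C,hash)→1000, (C,nl_idx)→1600, (B,merge)→2200, (C,merge)→2350, (B,hash)→3300 …(+2); best=650 via (B,nl_idx)
  {CE}: card=12500; try (C,hash)→1600, (E,merge)→5400, (C,merge)→5850, (E,hash)→9100, (C,nl_idx)→16000, (E,nl)→25050 …(+1); best=1600 via (C,hash)
  {BD}: card=2000; try (D,hash)→880, (B,merge)→2120, (D,merge)→2280, (B,nl_idx)→2360, (B,hash)→3280, (D,nl_idx)→3400 …(+2); best=880 via (D,hash)
  {ABC}: card=4000; try (A,hash)→2250, (A,merge)→3250, (B,hash)→5000, (A,nl_idx)→6050, (B,nl_idx)→12800, (B,merge)→13600 …(+2); best=2250 via (A,hash)
  {ACE}: card=250000; try (E,hash)→10800, (A,hash)→15500, (E,merge)→16800, (A,merge)→189900, (A,nl_idx)→339100, (E,nl)→500800 …(+1); best=10800 via (E,hash)
  {BCD}: card=2000; try (D,hash)→1330, (D,merge)→2730, (C,hash)→3480, (D,nl_idx)→3850, (D,nl)→8650, (C,nl_idx)→14880 …(+2); best=1330 via (D,hash)
  {BCE}: card=50000; try (E,merge)→7450, (E,hash)→9850, (B,hash)→17300, (E,nl)→100650, (B,nl_idx)→151600, (B,merge)→190900 …(+1); best=7450 via (E,merge)
  {ABCD}: card=40000; try (A,hash)→4730, (D,hash)→6730, (A,merge)→26130, (D,merge)→54530, (A,nl_idx)→55330, (D,nl_idx)→66250 …(+2); best=4730 via (A,hash)
  {ABCE}: card=1000000; try (E,hash)→15250, (A,hash)→58850, (E,merge)→59250, (B,hash)→264000, (A,merge)→858250, (A,nl_idx)→1357450 …(+5); best=15250 via (E,hash)
  {BCDE}: card=500000; try (E,hash)→12330, (E,merge)→30330, (D,hash)→57930, (D,nl_idx)→807450, (D,merge)→857730, (E,nl)→1001330 …(+1); best=12330 via (E,hash)
  {ABCDE}: card=10000000; try (E,hash)→53730, (A,hash)→513730, (E,merge)→689730, (D,hash)→1015730, (A,merge)→10013130, (A,nl_idx)→13512330 …(+5); best=53730 via (E,hash)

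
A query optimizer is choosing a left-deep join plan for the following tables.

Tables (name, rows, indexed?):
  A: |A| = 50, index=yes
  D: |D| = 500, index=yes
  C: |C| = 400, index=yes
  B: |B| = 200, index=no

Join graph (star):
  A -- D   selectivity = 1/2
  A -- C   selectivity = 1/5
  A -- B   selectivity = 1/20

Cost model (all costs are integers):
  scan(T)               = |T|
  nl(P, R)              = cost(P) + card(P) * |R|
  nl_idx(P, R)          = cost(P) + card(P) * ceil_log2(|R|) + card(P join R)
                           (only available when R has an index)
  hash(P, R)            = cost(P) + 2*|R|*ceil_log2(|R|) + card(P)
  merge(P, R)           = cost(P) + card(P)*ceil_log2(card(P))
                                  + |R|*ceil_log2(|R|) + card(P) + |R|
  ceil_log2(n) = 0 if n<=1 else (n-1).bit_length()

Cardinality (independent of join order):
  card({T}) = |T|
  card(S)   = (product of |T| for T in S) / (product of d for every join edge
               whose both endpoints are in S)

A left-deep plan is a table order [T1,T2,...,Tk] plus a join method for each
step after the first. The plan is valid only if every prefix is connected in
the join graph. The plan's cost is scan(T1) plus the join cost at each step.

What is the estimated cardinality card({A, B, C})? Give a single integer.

40000

Tables in S: A(50), B(200), C(400)
Edges inside S: A-C(d=5), A-B(d=20)
numerator = 50 * 200 * 400 = 4000000
denominator = 5 * 20 = 100
card(S) = 4000000 / 100 = 40000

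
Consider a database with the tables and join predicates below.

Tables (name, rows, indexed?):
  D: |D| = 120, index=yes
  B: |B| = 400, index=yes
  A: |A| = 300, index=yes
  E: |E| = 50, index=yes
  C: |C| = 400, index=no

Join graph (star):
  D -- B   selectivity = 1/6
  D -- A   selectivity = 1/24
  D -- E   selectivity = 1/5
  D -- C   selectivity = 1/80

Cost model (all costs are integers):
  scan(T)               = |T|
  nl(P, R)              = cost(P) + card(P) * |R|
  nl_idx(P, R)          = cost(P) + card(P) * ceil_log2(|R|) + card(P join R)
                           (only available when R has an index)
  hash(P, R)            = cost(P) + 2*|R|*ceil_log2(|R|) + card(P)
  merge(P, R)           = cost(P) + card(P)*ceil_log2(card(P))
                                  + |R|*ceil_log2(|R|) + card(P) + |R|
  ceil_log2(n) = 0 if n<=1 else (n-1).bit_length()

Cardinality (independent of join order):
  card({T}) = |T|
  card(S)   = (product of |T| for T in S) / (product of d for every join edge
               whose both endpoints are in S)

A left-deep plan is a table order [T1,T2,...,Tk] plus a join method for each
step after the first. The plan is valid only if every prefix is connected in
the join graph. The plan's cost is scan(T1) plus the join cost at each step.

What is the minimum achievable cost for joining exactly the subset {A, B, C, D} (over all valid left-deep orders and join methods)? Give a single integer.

Selinger DP over subsets of {A,B,C,D}:
  {D}: scan cost=120, card=120
  {B}: scan cost=400, card=400
  {A}: scan cost=300, card=300
  {C}: scan cost=400, card=400
  {BD}: card=8000; try (D,hash)→2480, (B,merge)→5080, (D,merge)→5360, (B,hash)→7440, (B,nl_idx)→9200, (D,nl_idx)→11200 …(+2); best=2480 via (D,hash)
  {AD}: card=1500; try (D,hash)→2280, (A,nl_idx)→2700, (D,nl_idx)→3900, (A,merge)→4080, (D,merge)→4260, (A,hash)→5640 …(+2); best=2280 via (D,hash)
  {CD}: card=600; try (D,hash)→2480, (D,nl_idx)→3800, (C,merge)→5080, (D,merge)→5360, (C,hash)→7440, (C,nl)→48120 …(+1); best=2480 via (D,hash)
  {ABD}: card=100000; try (B,hash)→10980, (A,hash)→15880, (B,merge)→24280, (B,nl_idx)→115780, (A,merge)→117480, (A,nl_idx)→174480 …(+2); best=10980 via (B,hash)
  {BCD}: card=40000; try (B,hash)→10280, (B,merge)→13080, (C,hash)→17680, (B,nl_idx)→47880, (C,merge)→118480, (B,nl)→242480 …(+1); best=10280 via (B,hash)
  {ACD}: card=7500; try (A,hash)→8480, (C,hash)→10980, (A,merge)→12080, (A,nl_idx)→15380, (C,merge)→24280, (A,nl)→182480 …(+1); best=8480 via (A,hash)
  {ABCD}: card=500000; try (B,hash)→23180, (A,hash)→55680, (B,merge)→117480, (C,hash)→118180, (B,nl_idx)→575980, (A,merge)→693280 …(+5); best=23180 via (B,hash)

23180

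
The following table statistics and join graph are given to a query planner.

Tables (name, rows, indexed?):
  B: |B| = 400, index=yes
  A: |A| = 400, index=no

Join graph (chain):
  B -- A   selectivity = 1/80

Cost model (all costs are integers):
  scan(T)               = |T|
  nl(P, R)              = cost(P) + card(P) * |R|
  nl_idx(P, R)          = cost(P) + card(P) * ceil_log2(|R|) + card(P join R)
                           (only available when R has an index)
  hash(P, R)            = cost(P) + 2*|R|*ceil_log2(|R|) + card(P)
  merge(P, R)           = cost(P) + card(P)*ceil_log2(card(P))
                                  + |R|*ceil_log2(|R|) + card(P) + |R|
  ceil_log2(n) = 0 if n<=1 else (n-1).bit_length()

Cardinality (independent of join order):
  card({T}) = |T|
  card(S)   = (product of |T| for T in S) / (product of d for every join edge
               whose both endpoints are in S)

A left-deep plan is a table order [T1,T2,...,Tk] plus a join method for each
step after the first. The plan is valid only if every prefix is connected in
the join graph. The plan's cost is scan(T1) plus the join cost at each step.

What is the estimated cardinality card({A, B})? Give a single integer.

Tables in S: A(400), B(400)
Edges inside S: B-A(d=80)
numerator = 400 * 400 = 160000
denominator = 80 = 80
card(S) = 160000 / 80 = 2000

2000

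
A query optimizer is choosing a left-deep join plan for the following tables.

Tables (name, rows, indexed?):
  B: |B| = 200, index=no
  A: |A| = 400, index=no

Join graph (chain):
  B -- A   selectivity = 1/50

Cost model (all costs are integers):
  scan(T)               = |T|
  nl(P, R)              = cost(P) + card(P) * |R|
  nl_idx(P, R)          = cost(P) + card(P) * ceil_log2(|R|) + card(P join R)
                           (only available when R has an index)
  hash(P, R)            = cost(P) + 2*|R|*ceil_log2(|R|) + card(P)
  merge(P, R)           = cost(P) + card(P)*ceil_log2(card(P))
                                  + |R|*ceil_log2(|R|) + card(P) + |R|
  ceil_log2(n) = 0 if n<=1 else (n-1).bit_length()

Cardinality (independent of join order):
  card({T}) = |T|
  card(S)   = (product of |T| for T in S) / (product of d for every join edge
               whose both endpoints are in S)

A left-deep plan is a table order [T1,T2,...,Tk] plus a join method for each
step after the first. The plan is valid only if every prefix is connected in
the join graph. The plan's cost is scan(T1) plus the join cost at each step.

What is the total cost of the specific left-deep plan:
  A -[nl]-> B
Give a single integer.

step 1: scan A: cost=400, card=400
step 2: join B via nl
    card(P join B) = 400*200/(50) = 1600
    cost = 400 + 400*200 = 80400

80400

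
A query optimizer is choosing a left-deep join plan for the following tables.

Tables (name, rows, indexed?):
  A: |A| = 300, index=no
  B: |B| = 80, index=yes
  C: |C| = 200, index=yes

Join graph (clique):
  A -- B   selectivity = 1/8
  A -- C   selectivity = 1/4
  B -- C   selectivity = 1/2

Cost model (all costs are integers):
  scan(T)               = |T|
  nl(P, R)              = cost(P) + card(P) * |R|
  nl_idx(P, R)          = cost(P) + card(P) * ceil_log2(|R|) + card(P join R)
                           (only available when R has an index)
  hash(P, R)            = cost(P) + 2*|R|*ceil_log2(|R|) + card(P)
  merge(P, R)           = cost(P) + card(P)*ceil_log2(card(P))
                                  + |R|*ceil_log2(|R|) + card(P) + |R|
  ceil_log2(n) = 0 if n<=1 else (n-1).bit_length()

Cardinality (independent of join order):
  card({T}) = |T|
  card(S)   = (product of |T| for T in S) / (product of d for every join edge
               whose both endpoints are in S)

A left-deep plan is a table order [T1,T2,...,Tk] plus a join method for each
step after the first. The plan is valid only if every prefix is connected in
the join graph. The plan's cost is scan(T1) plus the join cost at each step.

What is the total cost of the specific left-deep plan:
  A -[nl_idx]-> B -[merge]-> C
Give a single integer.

46200

step 1: scan A: cost=300, card=300
step 2: join B via nl_idx
    card(P join B) = 300*80/(8) = 3000
    cost = 300 + 300*7 + 3000 = 5400
step 3: join C via merge
    card(P join C) = 3000*200/(4*2) = 75000
    cost = 5400 + 3000*12 + 200*8 + 3000 + 200 = 46200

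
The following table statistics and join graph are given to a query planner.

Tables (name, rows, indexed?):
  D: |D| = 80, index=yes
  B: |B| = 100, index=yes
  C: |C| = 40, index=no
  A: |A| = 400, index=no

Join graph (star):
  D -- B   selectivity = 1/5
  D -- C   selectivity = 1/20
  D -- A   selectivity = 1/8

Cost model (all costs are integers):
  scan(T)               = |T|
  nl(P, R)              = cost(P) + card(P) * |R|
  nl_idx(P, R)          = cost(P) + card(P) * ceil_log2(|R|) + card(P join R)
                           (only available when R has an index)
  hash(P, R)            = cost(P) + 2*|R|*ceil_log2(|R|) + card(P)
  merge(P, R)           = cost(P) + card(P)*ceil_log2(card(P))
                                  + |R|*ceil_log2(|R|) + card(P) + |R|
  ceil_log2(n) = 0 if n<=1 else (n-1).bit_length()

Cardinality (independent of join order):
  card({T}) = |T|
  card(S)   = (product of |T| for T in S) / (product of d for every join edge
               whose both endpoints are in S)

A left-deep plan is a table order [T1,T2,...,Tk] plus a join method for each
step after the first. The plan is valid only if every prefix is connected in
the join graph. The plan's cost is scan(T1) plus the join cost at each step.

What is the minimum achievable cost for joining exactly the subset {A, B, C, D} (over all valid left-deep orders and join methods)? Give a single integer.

Selinger DP over subsets of {A,B,C,D}:
  {D}: scan cost=80, card=80
  {B}: scan cost=100, card=100
  {C}: scan cost=40, card=40
  {A}: scan cost=400, card=400
  {BD}: card=1600; try (D,hash)→1320, (B,merge)→1520, (D,merge)→1540, (B,hash)→1560, (B,nl_idx)→2240, (D,nl_idx)→2400 …(+2); best=1320 via (D,hash)
  {CD}: card=160; try (D,nl_idx)→480, (C,hash)→640, (D,merge)→960, (C,merge)→1000, (D,hash)→1200, (D,nl)→3240 …(+1); best=480 via (D,nl_idx)
  {AD}: card=4000; try (D,hash)→1920, (A,merge)→4720, (D,merge)→5040, (D,nl_idx)→7200, (A,hash)→7360, (A,nl)→32080 …(+1); best=1920 via (D,hash)
  {BCD}: card=3200; try (B,hash)→2040, (B,merge)→2720, (C,hash)→3400, (B,nl_idx)→4800, (B,nl)→16480, (C,merge)→20800 …(+1); best=2040 via (B,hash)
  {ABD}: card=80000; try (B,hash)→7320, (A,hash)→10120, (A,merge)→24520, (B,merge)→54720, (B,nl_idx)→109920, (B,nl)→401920 …(+1); best=7320 via (B,hash)
  {ACD}: card=8000; try (A,merge)→5920, (C,hash)→6400, (A,hash)→7840, (C,merge)→54200, (A,nl)→64480, (C,nl)→161920; best=5920 via (A,merge)
  {ABCD}: card=160000; try (A,hash)→12440, (B,hash)→15320, (A,merge)→47640, (C,hash)→87800, (B,merge)→118720, (B,nl_idx)→221920 …(+4); best=12440 via (A,hash)

12440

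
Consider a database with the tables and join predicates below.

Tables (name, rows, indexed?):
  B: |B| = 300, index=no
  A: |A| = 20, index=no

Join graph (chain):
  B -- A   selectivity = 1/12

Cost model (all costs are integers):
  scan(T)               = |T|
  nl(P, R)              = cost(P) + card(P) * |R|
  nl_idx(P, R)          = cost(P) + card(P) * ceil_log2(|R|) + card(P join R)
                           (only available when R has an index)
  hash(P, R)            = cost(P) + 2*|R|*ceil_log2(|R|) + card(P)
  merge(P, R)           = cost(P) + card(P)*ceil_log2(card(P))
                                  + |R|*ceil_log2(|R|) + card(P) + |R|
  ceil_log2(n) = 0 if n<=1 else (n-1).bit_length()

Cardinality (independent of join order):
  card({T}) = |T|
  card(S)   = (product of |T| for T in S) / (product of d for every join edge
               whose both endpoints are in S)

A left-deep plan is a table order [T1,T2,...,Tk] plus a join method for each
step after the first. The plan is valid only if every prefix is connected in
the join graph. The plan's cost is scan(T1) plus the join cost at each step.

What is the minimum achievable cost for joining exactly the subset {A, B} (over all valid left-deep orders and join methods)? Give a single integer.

800

Selinger DP over subsets of {A,B}:
  {B}: scan cost=300, card=300
  {A}: scan cost=20, card=20
  {AB}: card=500; try (A,hash)→800, (B,merge)→3140, (A,merge)→3420, (B,hash)→5440, (B,nl)→6020, (A,nl)→6300; best=800 via (A,hash)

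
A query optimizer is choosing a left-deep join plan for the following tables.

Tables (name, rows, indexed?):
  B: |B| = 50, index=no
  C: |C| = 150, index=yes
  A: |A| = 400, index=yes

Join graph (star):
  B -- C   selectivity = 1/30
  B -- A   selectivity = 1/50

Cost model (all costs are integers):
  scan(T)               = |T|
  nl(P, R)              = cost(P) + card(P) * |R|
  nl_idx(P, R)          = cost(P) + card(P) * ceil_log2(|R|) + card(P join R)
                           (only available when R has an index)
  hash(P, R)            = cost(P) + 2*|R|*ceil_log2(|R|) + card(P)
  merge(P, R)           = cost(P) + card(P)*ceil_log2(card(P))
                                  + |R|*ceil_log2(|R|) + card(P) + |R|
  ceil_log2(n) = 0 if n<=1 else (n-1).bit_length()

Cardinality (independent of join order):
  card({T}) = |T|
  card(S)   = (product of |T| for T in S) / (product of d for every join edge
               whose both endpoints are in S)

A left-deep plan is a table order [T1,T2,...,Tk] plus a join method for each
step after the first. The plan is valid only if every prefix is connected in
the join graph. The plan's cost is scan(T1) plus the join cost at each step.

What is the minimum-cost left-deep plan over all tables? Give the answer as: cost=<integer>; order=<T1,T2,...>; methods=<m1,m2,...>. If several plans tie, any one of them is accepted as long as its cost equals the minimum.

cost=3700; order=B,A,C; methods=nl_idx,hash

Selinger DP (subsets sized 1..n):
  {B}: scan cost=50, card=50
  {C}: scan cost=150, card=150
  {A}: scan cost=400, card=400
  {BC}: card=250; try (C,nl_idx)→700, (B,hash)→900, (C,merge)→1750, (B,merge)→1850, (C,hash)→2500, (C,nl)→7550 …(+1); best=700 via (C,nl_idx)
  {AB}: card=400; try (A,nl_idx)→900, (B,hash)→1400, (A,merge)→4400, (B,merge)→4750, (A,hash)→7300, (A,nl)→20050 …(+1); best=900 via (A,nl_idx)
  {ABC}: card=2000; try (C,hash)→3700, (A,nl_idx)→4950, (C,nl_idx)→6100, (C,merge)→6250, (A,merge)→6950, (A,hash)→8150 …(+2); best=3700 via (C,hash)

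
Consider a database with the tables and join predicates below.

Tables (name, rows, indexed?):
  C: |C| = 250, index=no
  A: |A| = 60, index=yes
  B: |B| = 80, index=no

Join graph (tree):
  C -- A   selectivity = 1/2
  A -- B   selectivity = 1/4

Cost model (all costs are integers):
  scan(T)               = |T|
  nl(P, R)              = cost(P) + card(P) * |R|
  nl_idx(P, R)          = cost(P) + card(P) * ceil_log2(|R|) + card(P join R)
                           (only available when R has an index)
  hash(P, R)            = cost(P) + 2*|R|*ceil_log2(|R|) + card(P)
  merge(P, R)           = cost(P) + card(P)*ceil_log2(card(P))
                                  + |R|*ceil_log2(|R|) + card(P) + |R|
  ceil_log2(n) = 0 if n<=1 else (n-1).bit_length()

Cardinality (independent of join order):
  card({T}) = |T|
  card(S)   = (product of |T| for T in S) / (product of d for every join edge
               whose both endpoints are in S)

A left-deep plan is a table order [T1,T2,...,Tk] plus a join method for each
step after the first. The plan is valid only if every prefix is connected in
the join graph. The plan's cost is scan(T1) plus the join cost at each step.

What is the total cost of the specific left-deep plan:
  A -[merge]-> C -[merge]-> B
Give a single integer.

step 1: scan A: cost=60, card=60
step 2: join C via merge
    card(P join C) = 60*250/(2) = 7500
    cost = 60 + 60*6 + 250*8 + 60 + 250 = 2730
step 3: join B via merge
    card(P join B) = 7500*80/(4) = 150000
    cost = 2730 + 7500*13 + 80*7 + 7500 + 80 = 108370

108370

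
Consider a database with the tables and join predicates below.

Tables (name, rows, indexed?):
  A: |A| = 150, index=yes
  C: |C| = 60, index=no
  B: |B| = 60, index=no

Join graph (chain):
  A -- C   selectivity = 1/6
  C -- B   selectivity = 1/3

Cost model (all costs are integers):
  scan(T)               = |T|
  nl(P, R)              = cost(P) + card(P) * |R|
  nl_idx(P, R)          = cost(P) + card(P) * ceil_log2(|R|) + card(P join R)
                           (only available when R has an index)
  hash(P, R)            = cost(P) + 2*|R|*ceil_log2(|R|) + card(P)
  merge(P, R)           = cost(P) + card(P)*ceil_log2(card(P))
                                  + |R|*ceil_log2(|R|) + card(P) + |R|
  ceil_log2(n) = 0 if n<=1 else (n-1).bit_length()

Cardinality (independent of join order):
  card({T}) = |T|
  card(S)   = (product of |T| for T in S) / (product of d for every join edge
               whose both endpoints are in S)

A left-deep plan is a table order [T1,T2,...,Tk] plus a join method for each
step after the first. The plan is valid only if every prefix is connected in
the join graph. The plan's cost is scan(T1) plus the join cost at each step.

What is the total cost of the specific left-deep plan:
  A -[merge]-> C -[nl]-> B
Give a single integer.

91920

step 1: scan A: cost=150, card=150
step 2: join C via merge
    card(P join C) = 150*60/(6) = 1500
    cost = 150 + 150*8 + 60*6 + 150 + 60 = 1920
step 3: join B via nl
    card(P join B) = 1500*60/(3) = 30000
    cost = 1920 + 1500*60 = 91920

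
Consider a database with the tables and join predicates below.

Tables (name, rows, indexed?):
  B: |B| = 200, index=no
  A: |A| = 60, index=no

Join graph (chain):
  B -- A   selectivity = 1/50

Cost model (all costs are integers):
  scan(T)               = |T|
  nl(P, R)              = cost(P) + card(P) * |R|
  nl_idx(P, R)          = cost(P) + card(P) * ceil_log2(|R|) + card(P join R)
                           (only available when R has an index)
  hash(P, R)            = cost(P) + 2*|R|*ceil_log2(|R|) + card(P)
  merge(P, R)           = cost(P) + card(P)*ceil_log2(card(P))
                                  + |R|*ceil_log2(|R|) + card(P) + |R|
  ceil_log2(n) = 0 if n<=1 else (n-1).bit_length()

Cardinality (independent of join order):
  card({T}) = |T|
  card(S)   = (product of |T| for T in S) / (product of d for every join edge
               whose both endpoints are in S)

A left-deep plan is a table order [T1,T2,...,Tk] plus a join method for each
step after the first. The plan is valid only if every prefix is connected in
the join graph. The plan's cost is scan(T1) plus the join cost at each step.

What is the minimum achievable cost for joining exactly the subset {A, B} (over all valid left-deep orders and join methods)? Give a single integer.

1120

Selinger DP over subsets of {A,B}:
  {B}: scan cost=200, card=200
  {A}: scan cost=60, card=60
  {AB}: card=240; try (A,hash)→1120, (B,merge)→2280, (A,merge)→2420, (B,hash)→3320, (B,nl)→12060, (A,nl)→12200; best=1120 via (A,hash)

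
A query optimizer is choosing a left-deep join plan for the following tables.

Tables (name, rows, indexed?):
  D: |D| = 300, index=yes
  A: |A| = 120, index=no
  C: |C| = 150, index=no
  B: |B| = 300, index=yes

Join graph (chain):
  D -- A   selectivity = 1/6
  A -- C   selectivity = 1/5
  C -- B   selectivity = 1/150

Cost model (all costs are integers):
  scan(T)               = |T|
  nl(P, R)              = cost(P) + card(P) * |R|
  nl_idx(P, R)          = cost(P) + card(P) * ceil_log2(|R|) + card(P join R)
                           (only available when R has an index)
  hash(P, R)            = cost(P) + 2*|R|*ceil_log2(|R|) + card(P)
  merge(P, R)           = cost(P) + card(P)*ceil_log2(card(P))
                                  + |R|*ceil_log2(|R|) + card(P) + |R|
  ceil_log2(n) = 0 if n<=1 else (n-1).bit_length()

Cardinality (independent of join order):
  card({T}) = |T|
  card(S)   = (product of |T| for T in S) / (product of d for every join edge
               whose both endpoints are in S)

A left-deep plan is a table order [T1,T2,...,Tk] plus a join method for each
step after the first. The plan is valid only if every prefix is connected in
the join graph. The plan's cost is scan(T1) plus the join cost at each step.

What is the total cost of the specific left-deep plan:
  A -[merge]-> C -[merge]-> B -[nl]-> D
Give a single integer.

2212230

step 1: scan A: cost=120, card=120
step 2: join C via merge
    card(P join C) = 120*150/(5) = 3600
    cost = 120 + 120*7 + 150*8 + 120 + 150 = 2430
step 3: join B via merge
    card(P join B) = 3600*300/(150) = 7200
    cost = 2430 + 3600*12 + 300*9 + 3600 + 300 = 52230
step 4: join D via nl
    card(P join D) = 7200*300/(6) = 360000
    cost = 52230 + 7200*300 = 2212230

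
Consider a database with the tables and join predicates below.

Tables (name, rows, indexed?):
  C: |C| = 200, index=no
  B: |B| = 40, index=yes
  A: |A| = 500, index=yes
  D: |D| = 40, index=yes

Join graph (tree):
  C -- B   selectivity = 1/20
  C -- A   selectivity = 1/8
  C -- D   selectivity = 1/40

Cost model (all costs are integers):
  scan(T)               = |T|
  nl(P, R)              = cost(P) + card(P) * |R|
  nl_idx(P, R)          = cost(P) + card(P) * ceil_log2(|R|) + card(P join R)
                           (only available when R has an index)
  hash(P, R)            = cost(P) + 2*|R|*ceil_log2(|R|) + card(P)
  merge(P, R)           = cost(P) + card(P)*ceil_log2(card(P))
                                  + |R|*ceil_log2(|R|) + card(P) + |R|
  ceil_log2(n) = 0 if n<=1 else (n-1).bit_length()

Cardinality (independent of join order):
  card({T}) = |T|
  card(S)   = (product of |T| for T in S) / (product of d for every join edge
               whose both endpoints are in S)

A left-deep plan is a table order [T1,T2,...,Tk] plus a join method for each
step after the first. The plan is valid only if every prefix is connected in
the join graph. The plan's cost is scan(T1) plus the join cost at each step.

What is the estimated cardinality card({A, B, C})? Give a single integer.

Tables in S: A(500), B(40), C(200)
Edges inside S: C-B(d=20), C-A(d=8)
numerator = 500 * 40 * 200 = 4000000
denominator = 20 * 8 = 160
card(S) = 4000000 / 160 = 25000

25000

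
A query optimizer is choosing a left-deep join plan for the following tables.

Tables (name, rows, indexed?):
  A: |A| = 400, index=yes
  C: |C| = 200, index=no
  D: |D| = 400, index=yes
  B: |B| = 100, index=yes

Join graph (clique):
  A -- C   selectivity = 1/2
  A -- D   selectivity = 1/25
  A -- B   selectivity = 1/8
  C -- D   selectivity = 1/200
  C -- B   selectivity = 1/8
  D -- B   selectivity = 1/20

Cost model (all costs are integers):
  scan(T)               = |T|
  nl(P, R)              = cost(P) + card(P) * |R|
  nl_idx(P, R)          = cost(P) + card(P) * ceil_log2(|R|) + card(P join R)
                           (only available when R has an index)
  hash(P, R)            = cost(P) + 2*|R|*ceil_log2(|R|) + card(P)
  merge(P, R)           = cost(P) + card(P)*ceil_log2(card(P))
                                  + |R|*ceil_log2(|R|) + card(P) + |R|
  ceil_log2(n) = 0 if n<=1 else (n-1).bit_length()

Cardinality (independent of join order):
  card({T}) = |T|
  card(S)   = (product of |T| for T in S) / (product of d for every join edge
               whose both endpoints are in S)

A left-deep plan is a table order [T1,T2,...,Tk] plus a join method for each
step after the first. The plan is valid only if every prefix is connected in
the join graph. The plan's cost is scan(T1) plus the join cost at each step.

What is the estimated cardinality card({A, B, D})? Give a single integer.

4000

Tables in S: A(400), B(100), D(400)
Edges inside S: A-D(d=25), A-B(d=8), D-B(d=20)
numerator = 400 * 100 * 400 = 16000000
denominator = 25 * 8 * 20 = 4000
card(S) = 16000000 / 4000 = 4000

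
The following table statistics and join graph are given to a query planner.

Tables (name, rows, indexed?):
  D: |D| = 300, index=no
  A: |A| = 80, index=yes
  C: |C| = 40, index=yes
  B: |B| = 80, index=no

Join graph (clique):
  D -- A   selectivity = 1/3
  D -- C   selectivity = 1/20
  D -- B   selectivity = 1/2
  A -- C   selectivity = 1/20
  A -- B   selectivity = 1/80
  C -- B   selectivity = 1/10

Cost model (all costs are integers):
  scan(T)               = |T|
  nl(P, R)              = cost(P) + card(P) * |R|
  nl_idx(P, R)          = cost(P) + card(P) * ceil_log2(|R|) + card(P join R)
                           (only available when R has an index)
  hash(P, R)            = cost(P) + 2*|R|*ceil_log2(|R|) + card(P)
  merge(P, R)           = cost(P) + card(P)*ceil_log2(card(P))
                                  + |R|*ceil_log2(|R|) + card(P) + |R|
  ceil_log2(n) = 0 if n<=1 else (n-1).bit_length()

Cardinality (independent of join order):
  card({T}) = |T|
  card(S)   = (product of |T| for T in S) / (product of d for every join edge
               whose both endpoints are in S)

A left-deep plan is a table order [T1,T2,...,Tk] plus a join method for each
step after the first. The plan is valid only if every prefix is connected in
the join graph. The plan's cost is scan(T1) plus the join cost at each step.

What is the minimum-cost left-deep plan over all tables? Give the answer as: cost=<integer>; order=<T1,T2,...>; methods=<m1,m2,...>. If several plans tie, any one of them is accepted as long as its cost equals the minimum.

cost=4296; order=B,A,C,D; methods=nl_idx,nl_idx,merge

Selinger DP (subsets sized 1..n):
  {D}: scan cost=300, card=300
  {A}: scan cost=80, card=80
  {C}: scan cost=40, card=40
  {B}: scan cost=80, card=80
  {AD}: card=8000; try (A,hash)→1720, (D,merge)→3720, (A,merge)→3940, (D,hash)→5560, (A,nl_idx)→10400, (D,nl)→24080 …(+1); best=1720 via (A,hash)
  {CD}: card=600; try (C,hash)→1080, (C,nl_idx)→2700, (D,merge)→3320, (C,merge)→3580, (D,hash)→5480, (D,nl)→12040 …(+1); best=1080 via (C,hash)
  {BD}: card=12000; try (B,hash)→1720, (D,merge)→3720, (B,merge)→3940, (D,hash)→5560, (D,nl)→24080, (B,nl)→24300; best=1720 via (B,hash)
  {AC}: card=160; try (A,nl_idx)→480, (C,hash)→640, (C,nl_idx)→720, (A,merge)→960, (C,merge)→1000, (A,hash)→1200 …(+2); best=480 via (A,nl_idx)
  {AB}: card=80; try (A,nl_idx)→720, (B,hash)→1280, (A,hash)→1280, (B,merge)→1360, (A,merge)→1360, (B,nl)→6480 …(+1); best=720 via (A,nl_idx)
  {BC}: card=320; try (C,hash)→640, (C,nl_idx)→880, (B,merge)→960, (C,merge)→1000, (B,hash)→1200, (B,nl)→3240 …(+1); best=640 via (C,hash)
  {ACD}: card=800; try (A,hash)→2800, (D,merge)→4920, (D,hash)→6040, (A,nl_idx)→6080, (A,merge)→8320, (C,hash)→10200 …(+5); best=2800 via (A,hash)
  {ABD}: card=4000; try (D,merge)→4360, (D,hash)→6200, (B,hash)→10840, (A,hash)→14840, (D,nl)→24720, (A,nl_idx)→89720 …(+4); best=4360 via (D,merge)
  {BCD}: card=2400; try (B,hash)→2800, (D,hash)→6360, (D,merge)→6840, (B,merge)→8320, (C,hash)→14200, (B,nl)→49080 …(+4); best=2800 via (B,hash)
  {ABC}: card=16; try (C,nl_idx)→1216, (C,hash)→1280, (C,merge)→1640, (B,hash)→1760, (A,hash)→2080, (B,merge)→2560 …(+5); best=1216 via (C,nl_idx)
  {ABCD}: card=40; try (D,merge)→4296, (B,hash)→4720, (D,nl)→6016, (A,hash)→6320, (D,hash)→6632, (C,hash)→8840 …(+8); best=4296 via (D,merge)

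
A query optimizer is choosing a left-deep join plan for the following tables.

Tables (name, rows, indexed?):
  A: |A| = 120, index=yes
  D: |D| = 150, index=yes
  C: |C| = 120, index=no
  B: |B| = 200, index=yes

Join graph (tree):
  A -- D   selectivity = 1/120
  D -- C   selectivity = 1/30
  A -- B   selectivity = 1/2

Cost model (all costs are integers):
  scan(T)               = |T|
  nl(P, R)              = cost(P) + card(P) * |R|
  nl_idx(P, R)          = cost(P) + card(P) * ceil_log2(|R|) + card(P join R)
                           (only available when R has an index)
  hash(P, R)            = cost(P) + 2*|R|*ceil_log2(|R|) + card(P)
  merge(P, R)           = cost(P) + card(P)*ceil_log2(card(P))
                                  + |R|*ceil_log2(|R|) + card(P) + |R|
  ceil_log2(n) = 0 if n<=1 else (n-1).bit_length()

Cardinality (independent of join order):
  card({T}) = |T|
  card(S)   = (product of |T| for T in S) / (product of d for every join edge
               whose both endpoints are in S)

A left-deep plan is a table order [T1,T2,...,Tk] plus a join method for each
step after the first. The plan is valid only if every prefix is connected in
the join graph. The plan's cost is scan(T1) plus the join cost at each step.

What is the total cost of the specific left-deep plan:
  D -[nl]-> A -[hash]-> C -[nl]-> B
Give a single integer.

step 1: scan D: cost=150, card=150
step 2: join A via nl
    card(P join A) = 150*120/(120) = 150
    cost = 150 + 150*120 = 18150
step 3: join C via hash
    card(P join C) = 150*120/(30) = 600
    cost = 18150 + 2*120*7 + 150 = 19980
step 4: join B via nl
    card(P join B) = 600*200/(2) = 60000
    cost = 19980 + 600*200 = 139980

139980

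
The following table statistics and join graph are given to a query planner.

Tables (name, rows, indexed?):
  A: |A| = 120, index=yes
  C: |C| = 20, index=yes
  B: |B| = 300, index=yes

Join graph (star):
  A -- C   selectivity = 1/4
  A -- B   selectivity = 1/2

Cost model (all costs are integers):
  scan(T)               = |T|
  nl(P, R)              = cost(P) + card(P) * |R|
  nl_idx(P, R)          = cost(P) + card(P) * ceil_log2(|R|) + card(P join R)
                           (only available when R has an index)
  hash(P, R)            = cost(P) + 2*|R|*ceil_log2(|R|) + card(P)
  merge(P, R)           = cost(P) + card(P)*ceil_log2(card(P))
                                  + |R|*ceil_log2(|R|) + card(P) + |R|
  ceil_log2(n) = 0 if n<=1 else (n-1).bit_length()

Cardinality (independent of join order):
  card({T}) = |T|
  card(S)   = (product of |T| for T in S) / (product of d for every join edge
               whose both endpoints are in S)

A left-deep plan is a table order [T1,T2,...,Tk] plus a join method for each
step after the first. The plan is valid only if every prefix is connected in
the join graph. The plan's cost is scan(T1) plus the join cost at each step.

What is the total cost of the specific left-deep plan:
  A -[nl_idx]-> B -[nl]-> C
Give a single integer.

379200

step 1: scan A: cost=120, card=120
step 2: join B via nl_idx
    card(P join B) = 120*300/(2) = 18000
    cost = 120 + 120*9 + 18000 = 19200
step 3: join C via nl
    card(P join C) = 18000*20/(4) = 90000
    cost = 19200 + 18000*20 = 379200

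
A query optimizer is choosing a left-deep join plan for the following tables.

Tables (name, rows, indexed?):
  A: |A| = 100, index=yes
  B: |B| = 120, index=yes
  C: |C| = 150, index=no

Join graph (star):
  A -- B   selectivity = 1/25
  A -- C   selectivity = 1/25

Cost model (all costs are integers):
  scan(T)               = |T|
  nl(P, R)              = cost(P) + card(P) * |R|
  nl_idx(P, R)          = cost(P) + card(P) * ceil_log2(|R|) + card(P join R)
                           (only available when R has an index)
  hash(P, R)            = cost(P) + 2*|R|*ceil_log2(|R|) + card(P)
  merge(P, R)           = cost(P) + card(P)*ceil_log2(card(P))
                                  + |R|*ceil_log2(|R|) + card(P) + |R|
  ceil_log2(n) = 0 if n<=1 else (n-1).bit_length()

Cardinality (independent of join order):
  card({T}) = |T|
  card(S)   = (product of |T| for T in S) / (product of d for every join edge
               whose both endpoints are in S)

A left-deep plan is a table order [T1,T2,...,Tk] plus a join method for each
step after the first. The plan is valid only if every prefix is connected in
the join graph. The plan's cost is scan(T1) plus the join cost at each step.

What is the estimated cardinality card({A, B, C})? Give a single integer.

2880

Tables in S: A(100), B(120), C(150)
Edges inside S: A-B(d=25), A-C(d=25)
numerator = 100 * 120 * 150 = 1800000
denominator = 25 * 25 = 625
card(S) = 1800000 / 625 = 2880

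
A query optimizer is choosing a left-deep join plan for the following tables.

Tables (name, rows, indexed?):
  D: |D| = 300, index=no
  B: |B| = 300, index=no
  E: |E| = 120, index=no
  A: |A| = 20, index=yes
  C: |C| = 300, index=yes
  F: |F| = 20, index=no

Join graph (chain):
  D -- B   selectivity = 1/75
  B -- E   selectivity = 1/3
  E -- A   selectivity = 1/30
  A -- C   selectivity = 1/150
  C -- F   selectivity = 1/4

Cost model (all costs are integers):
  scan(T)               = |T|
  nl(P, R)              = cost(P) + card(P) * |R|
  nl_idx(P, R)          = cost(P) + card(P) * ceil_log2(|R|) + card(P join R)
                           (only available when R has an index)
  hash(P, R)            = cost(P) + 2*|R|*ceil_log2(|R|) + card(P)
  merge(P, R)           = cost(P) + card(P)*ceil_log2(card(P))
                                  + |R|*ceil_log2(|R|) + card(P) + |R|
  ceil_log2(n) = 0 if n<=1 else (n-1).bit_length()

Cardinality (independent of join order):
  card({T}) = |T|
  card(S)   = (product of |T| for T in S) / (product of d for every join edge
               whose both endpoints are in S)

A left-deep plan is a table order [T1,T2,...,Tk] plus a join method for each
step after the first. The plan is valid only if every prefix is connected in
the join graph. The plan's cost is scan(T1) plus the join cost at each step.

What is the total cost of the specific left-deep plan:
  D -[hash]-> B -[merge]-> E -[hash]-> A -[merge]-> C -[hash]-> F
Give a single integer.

648760

step 1: scan D: cost=300, card=300
step 2: join B via hash
    card(P join B) = 300*300/(75) = 1200
    cost = 300 + 2*300*9 + 300 = 6000
step 3: join E via merge
    card(P join E) = 1200*120/(3) = 48000
    cost = 6000 + 1200*11 + 120*7 + 1200 + 120 = 21360
step 4: join A via hash
    card(P join A) = 48000*20/(30) = 32000
    cost = 21360 + 2*20*5 + 48000 = 69560
step 5: join C via merge
    card(P join C) = 32000*300/(150) = 64000
    cost = 69560 + 32000*15 + 300*9 + 32000 + 300 = 584560
step 6: join F via hash
    card(P join F) = 64000*20/(4) = 320000
    cost = 584560 + 2*20*5 + 64000 = 648760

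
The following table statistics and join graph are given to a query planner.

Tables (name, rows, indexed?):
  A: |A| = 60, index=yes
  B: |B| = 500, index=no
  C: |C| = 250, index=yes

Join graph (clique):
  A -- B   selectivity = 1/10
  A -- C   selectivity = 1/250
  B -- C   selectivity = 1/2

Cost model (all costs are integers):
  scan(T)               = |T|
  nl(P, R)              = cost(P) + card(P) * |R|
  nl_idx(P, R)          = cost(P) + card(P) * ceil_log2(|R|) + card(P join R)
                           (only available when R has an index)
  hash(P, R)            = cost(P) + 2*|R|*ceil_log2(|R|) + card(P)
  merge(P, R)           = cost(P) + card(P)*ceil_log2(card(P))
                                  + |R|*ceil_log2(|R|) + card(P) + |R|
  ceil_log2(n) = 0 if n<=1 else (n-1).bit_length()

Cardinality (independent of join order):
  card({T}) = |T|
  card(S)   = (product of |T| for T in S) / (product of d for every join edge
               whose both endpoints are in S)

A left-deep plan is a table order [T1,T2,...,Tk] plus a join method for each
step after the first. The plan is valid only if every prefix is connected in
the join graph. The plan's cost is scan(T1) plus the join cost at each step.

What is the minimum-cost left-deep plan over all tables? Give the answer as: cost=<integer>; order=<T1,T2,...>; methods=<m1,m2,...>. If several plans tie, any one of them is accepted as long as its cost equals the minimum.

Selinger DP (subsets sized 1..n):
  {A}: scan cost=60, card=60
  {B}: scan cost=500, card=500
  {C}: scan cost=250, card=250
  {AB}: card=3000; try (A,hash)→1720, (B,merge)→5480, (A,merge)→5920, (A,nl_idx)→6500, (B,hash)→9120, (B,nl)→30060 …(+1); best=1720 via (A,hash)
  {AC}: card=60; try (C,nl_idx)→600, (A,hash)→1220, (A,nl_idx)→1810, (C,merge)→2730, (A,merge)→2920, (C,hash)→4120 …(+2); best=600 via (C,nl_idx)
  {BC}: card=62500; try (C,hash)→5000, (B,merge)→7500, (C,merge)→7750, (B,hash)→9500, (C,nl_idx)→67000, (B,nl)→125250 …(+1); best=5000 via (C,hash)
  {ABC}: card=1500; try (B,merge)→6020, (C,hash)→8720, (B,hash)→9660, (C,nl_idx)→27220, (B,nl)→30600, (C,merge)→42970 …(+5); best=6020 via (B,merge)

cost=6020; order=A,C,B; methods=nl_idx,merge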